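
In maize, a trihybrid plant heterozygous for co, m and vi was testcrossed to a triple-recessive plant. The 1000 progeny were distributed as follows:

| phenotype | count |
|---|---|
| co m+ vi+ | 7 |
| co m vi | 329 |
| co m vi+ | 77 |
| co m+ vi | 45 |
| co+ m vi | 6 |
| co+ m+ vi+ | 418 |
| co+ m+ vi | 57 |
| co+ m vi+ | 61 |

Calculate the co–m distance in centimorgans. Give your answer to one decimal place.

11.9 centimorgans

The two most frequent reciprocal classes, co+ m+ vi+ and co m vi, are the parental types, so the F1 was co+ m+ vi+ / co m vi.
The two rarest classes, co m+ vi+ and co+ m vi, are the double crossovers. Comparing them with the parentals, only the co allele has switched, so co is the middle locus and the order is vi – co – m.
Crossovers in the co–m interval produce the single-crossover classes co+ m vi+ and co m+ vi (61 + 45 = 106) plus the double crossovers (13).
RF(co–m) = (106 + 13) / 1000 = 119/1000 = 0.1190 → 11.9 centimorgans.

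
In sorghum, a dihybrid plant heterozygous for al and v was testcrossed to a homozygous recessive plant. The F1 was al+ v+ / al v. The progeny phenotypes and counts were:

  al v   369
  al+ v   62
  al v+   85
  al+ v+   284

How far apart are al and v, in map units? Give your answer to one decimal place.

18.4 map units

The recombinant classes are al+ v and al v+: 62 + 85 = 147.
Recombination frequency = 147/800 = 0.1837 ≈ 18.4%, i.e. 18.4 map units.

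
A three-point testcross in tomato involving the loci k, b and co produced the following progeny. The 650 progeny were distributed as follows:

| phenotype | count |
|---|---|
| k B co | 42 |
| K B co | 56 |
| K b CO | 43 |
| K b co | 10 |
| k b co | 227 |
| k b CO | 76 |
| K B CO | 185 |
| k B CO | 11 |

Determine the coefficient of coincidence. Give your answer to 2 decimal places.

0.84

The two most frequent reciprocal classes, K B CO and k b co, are the parental types, so the F1 was K B CO / k b co.
The two rarest classes, k B CO and K b co, are the double crossovers. Comparing them with the parentals, only the k allele has switched, so k is the middle locus and the order is b – k – co.
b–k: (85 + 21)/650 = 0.1631; k–co: (132 + 21)/650 = 0.2354.
Expected DCO frequency = 0.1631 × 0.2354 ≈ 0.03839; observed = 21/650 ≈ 0.03231.
Coefficient of coincidence = 0.03231/0.03839 ≈ 0.84.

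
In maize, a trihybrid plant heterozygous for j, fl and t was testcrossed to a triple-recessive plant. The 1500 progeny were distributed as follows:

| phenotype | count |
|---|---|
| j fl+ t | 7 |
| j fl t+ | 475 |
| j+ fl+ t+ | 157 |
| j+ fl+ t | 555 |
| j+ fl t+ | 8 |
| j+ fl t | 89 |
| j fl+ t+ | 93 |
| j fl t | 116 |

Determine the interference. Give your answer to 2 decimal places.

The two most frequent reciprocal classes, j fl t+ and j+ fl+ t, are the parental types, so the F1 was j fl t+ / j+ fl+ t.
The two rarest classes, j+ fl t+ and j fl+ t, are the double crossovers. Comparing them with the parentals, only the j allele has switched, so j is the middle locus and the order is fl – j – t.
fl–j: (182 + 15)/1500 = 0.1313; j–t: (273 + 15)/1500 = 0.1920.
Expected DCO frequency = 0.1313 × 0.1920 ≈ 0.02521; observed = 15/1500 ≈ 0.01000.
Coefficient of coincidence = 0.01000/0.02521 ≈ 0.40; interference = 1 − 0.40 = 0.60.

0.60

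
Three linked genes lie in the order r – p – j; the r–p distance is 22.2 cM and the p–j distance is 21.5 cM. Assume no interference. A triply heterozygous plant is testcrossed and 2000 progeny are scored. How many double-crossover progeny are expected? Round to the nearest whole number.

95

Map distances give recombination frequencies of 0.222 and 0.215 for the two intervals.
With no interference, expected double-crossover frequency = 0.222 × 0.215 = 0.04773.
Expected number = 0.04773 × 2000 = 95.46 ≈ 95.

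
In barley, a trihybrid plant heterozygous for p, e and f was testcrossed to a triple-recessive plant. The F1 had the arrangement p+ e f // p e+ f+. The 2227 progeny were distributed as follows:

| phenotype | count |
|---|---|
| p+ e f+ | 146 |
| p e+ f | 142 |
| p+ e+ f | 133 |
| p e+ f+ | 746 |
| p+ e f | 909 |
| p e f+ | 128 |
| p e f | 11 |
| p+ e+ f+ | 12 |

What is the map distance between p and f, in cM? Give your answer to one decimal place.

The two rarest classes, p e f and p+ e+ f+, are the double crossovers. Comparing them with the parentals, only the p allele has switched, so p is the middle locus and the order is e – p – f.
Crossovers in the p–f interval produce the single-crossover classes p+ e f+ and p e+ f (146 + 142 = 288) plus the double crossovers (23).
RF(p–f) = (288 + 23) / 2227 = 311/2227 = 0.1396 → 14.0 cM.

14.0 cM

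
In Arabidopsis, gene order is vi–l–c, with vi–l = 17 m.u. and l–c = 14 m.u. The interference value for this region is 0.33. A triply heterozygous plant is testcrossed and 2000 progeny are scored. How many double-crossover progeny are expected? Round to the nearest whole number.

32

Map distances give recombination frequencies of 0.170 and 0.140 for the two intervals.
With interference 0.33 (so coincidence = 0.67), expected double-crossover frequency = 0.170 × 0.140 × 0.67 = 0.01595.
Expected number = 0.01595 × 2000 = 31.89 ≈ 32.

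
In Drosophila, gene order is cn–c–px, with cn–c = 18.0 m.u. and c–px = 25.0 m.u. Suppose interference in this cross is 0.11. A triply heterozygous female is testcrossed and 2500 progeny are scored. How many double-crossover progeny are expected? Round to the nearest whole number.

Map distances give recombination frequencies of 0.180 and 0.250 for the two intervals.
With interference 0.11 (so coincidence = 0.89), expected double-crossover frequency = 0.180 × 0.250 × 0.89 = 0.04005.
Expected number = 0.04005 × 2500 = 100.12 ≈ 100.

100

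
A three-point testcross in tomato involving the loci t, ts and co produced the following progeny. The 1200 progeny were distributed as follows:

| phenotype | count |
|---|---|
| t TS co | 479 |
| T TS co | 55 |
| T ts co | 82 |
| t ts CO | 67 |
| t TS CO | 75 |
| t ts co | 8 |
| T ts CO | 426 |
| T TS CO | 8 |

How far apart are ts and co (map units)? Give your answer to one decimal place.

14.4 map units

The two most frequent reciprocal classes, T ts CO and t TS co, are the parental types, so the F1 was T ts CO / t TS co.
The two rarest classes, T TS CO and t ts co, are the double crossovers. Comparing them with the parentals, only the ts allele has switched, so ts is the middle locus and the order is co – ts – t.
Crossovers in the co–ts interval produce the single-crossover classes T ts co and t TS CO (82 + 75 = 157) plus the double crossovers (16).
RF(co–ts) = (157 + 16) / 1200 = 173/1200 = 0.1442 → 14.4 map units.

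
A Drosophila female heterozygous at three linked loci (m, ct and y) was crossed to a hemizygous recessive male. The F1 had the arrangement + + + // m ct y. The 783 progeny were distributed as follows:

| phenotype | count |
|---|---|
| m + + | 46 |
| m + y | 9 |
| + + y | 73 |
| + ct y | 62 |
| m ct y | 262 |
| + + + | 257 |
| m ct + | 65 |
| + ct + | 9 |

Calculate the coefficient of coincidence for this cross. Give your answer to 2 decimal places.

The two rarest classes, + ct + and m + y, are the double crossovers. Comparing them with the parentals, only the ct allele has switched, so ct is the middle locus and the order is m – ct – y.
m–ct: (108 + 18)/783 = 0.1609; ct–y: (138 + 18)/783 = 0.1992.
Expected DCO frequency = 0.1609 × 0.1992 ≈ 0.03205; observed = 18/783 ≈ 0.02299.
Coefficient of coincidence = 0.02299/0.03205 ≈ 0.72.

0.72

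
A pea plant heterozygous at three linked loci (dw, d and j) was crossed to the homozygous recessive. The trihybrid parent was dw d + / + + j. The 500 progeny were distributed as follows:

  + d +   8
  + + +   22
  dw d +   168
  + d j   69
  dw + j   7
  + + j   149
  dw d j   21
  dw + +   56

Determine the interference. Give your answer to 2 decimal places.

0.08

The two rarest classes, + d + and dw + j, are the double crossovers. Comparing them with the parentals, only the dw allele has switched, so dw is the middle locus and the order is d – dw – j.
d–dw: (125 + 15)/500 = 0.2800; dw–j: (43 + 15)/500 = 0.1160.
Expected DCO frequency = 0.2800 × 0.1160 ≈ 0.03248; observed = 15/500 ≈ 0.03000.
Coefficient of coincidence = 0.03000/0.03248 ≈ 0.92; interference = 1 − 0.92 = 0.08.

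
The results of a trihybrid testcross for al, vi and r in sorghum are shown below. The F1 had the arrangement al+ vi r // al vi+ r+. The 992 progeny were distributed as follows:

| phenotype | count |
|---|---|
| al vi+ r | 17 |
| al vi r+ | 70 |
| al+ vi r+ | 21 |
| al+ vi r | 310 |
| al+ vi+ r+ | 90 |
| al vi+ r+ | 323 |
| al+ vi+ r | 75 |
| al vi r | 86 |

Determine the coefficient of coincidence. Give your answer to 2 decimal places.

The two rarest classes, al+ vi r+ and al vi+ r, are the double crossovers. Comparing them with the parentals, only the r allele has switched, so r is the middle locus and the order is al – r – vi.
al–r: (176 + 38)/992 = 0.2157; r–vi: (145 + 38)/992 = 0.1845.
Expected DCO frequency = 0.2157 × 0.1845 ≈ 0.03980; observed = 38/992 ≈ 0.03831.
Coefficient of coincidence = 0.03831/0.03980 ≈ 0.96.

0.96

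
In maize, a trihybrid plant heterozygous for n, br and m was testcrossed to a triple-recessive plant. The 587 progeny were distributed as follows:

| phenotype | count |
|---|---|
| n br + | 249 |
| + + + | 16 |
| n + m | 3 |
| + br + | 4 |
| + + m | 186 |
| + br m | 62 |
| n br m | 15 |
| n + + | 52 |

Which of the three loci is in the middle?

n

The two most frequent reciprocal classes, + + m and n br +, are the parental types, so the F1 was + + m / n br +.
The two rarest classes, n + m and + br +, are the double crossovers. Comparing them with the parentals, only the n allele has switched, so n is the middle locus and the order is br – n – m.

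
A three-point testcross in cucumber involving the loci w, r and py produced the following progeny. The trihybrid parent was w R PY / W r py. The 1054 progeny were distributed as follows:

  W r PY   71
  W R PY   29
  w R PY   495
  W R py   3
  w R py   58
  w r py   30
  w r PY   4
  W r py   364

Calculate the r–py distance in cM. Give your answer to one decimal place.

12.9 cM

The two rarest classes, w r PY and W R py, are the double crossovers. Comparing them with the parentals, only the r allele has switched, so r is the middle locus and the order is py – r – w.
Crossovers in the py–r interval produce the single-crossover classes w R py and W r PY (58 + 71 = 129) plus the double crossovers (7).
RF(py–r) = (129 + 7) / 1054 = 136/1054 = 0.1290 → 12.9 cM.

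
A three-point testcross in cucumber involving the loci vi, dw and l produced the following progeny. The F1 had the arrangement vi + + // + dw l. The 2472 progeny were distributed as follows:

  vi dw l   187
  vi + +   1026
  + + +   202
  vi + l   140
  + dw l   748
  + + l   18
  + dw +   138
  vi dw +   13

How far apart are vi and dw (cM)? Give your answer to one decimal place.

The two rarest classes, vi dw + and + + l, are the double crossovers. Comparing them with the parentals, only the dw allele has switched, so dw is the middle locus and the order is l – dw – vi.
Crossovers in the dw–vi interval produce the single-crossover classes + + + and vi dw l (202 + 187 = 389) plus the double crossovers (31).
RF(dw–vi) = (389 + 31) / 2472 = 420/2472 = 0.1699 → 17.0 cM.

17.0 cM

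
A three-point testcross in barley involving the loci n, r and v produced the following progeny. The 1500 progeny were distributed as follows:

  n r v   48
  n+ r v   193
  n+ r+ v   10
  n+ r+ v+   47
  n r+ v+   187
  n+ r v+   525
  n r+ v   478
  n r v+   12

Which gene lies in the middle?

The two most frequent reciprocal classes, n r+ v and n+ r v+, are the parental types, so the F1 was n r+ v / n+ r v+.
The two rarest classes, n+ r+ v and n r v+, are the double crossovers. Comparing them with the parentals, only the n allele has switched, so n is the middle locus and the order is v – n – r.

n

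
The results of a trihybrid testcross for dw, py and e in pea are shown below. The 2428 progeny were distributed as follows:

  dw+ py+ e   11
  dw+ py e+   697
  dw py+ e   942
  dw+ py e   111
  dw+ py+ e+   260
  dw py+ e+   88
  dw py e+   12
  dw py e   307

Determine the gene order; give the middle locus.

The two most frequent reciprocal classes, dw+ py e+ and dw py+ e, are the parental types, so the F1 was dw+ py e+ / dw py+ e.
The two rarest classes, dw py e+ and dw+ py+ e, are the double crossovers. Comparing them with the parentals, only the dw allele has switched, so dw is the middle locus and the order is e – dw – py.

dw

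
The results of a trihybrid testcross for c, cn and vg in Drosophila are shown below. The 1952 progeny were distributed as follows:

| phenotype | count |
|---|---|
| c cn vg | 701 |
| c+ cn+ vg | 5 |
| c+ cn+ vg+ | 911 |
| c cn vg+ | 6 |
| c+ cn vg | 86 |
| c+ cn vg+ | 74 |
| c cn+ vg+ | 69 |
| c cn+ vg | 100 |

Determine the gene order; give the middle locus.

vg

The two most frequent reciprocal classes, c+ cn+ vg+ and c cn vg, are the parental types, so the F1 was c+ cn+ vg+ / c cn vg.
The two rarest classes, c+ cn+ vg and c cn vg+, are the double crossovers. Comparing them with the parentals, only the vg allele has switched, so vg is the middle locus and the order is cn – vg – c.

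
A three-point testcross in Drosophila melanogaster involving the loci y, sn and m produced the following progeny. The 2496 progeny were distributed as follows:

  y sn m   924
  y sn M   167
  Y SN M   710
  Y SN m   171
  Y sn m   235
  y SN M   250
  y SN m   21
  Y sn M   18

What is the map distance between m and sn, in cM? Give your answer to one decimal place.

15.1 cM

The two most frequent reciprocal classes, Y SN M and y sn m, are the parental types, so the F1 was Y SN M / y sn m.
The two rarest classes, Y sn M and y SN m, are the double crossovers. Comparing them with the parentals, only the sn allele has switched, so sn is the middle locus and the order is m – sn – y.
Crossovers in the m–sn interval produce the single-crossover classes Y SN m and y sn M (171 + 167 = 338) plus the double crossovers (39).
RF(m–sn) = (338 + 39) / 2496 = 377/2496 = 0.1510 → 15.1 cM.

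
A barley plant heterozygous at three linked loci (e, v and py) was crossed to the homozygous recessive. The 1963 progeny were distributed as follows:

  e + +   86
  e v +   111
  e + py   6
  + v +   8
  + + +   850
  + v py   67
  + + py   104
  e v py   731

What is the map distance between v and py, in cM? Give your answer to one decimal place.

The two most frequent reciprocal classes, e v py and + + +, are the parental types, so the F1 was e v py / + + +.
The two rarest classes, e + py and + v +, are the double crossovers. Comparing them with the parentals, only the v allele has switched, so v is the middle locus and the order is e – v – py.
Crossovers in the v–py interval produce the single-crossover classes e v + and + + py (111 + 104 = 215) plus the double crossovers (14).
RF(v–py) = (215 + 14) / 1963 = 229/1963 = 0.1167 → 11.7 cM.

11.7 cM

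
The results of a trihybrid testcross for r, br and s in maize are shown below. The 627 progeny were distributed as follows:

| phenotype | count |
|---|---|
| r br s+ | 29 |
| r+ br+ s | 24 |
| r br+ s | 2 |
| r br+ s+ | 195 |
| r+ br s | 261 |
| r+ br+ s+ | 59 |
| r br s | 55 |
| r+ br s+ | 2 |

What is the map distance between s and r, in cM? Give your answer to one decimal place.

18.8 cM

The two most frequent reciprocal classes, r br+ s+ and r+ br s, are the parental types, so the F1 was r br+ s+ / r+ br s.
The two rarest classes, r br+ s and r+ br s+, are the double crossovers. Comparing them with the parentals, only the s allele has switched, so s is the middle locus and the order is br – s – r.
Crossovers in the s–r interval produce the single-crossover classes r+ br+ s+ and r br s (59 + 55 = 114) plus the double crossovers (4).
RF(s–r) = (114 + 4) / 627 = 118/627 = 0.1882 → 18.8 cM.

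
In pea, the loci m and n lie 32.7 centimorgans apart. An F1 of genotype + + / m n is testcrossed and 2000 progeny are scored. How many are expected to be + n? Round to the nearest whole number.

A map distance of 32.7 centimorgans corresponds to a recombination frequency of 0.327.
The F1 is + + / m n, so + n is a recombinant gamete class with expected frequency r/2 = 0.327/2 = 0.1635.
Expected number = 0.1635 × 2000 = 327.00 ≈ 327.

327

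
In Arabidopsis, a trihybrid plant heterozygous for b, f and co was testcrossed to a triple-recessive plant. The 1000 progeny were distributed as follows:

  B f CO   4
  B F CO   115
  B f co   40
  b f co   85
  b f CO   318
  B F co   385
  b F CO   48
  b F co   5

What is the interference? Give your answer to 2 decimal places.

The two most frequent reciprocal classes, b f CO and B F co, are the parental types, so the F1 was b f CO / B F co.
The two rarest classes, B f CO and b F co, are the double crossovers. Comparing them with the parentals, only the b allele has switched, so b is the middle locus and the order is f – b – co.
f–b: (88 + 9)/1000 = 0.0970; b–co: (200 + 9)/1000 = 0.2090.
Expected DCO frequency = 0.0970 × 0.2090 ≈ 0.02027; observed = 9/1000 ≈ 0.00900.
Coefficient of coincidence = 0.00900/0.02027 ≈ 0.44; interference = 1 − 0.44 = 0.56.

0.56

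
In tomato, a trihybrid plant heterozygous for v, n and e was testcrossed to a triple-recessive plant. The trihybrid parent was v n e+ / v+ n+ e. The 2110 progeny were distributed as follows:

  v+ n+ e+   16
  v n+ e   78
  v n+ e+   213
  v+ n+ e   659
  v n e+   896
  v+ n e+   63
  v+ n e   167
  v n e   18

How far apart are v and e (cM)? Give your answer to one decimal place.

The two rarest classes, v n e and v+ n+ e+, are the double crossovers. Comparing them with the parentals, only the e allele has switched, so e is the middle locus and the order is v – e – n.
Crossovers in the v–e interval produce the single-crossover classes v+ n e+ and v n+ e (63 + 78 = 141) plus the double crossovers (34).
RF(v–e) = (141 + 34) / 2110 = 175/2110 = 0.0829 → 8.3 cM.

8.3 cM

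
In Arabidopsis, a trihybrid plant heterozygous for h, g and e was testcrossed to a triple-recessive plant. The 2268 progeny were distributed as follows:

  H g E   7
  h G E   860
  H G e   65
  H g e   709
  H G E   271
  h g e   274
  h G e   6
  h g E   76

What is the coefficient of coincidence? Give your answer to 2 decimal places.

The two most frequent reciprocal classes, H g e and h G E, are the parental types, so the F1 was H g e / h G E.
The two rarest classes, H g E and h G e, are the double crossovers. Comparing them with the parentals, only the e allele has switched, so e is the middle locus and the order is g – e – h.
g–e: (141 + 13)/2268 = 0.0679; e–h: (545 + 13)/2268 = 0.2460.
Expected DCO frequency = 0.0679 × 0.2460 ≈ 0.01670; observed = 13/2268 ≈ 0.00573.
Coefficient of coincidence = 0.00573/0.01670 ≈ 0.34.

0.34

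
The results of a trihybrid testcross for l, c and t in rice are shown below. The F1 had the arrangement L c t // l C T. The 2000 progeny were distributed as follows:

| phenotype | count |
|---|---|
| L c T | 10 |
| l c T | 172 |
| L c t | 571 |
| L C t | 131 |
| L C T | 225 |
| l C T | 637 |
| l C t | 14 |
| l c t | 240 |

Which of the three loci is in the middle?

The two rarest classes, L c T and l C t, are the double crossovers. Comparing them with the parentals, only the t allele has switched, so t is the middle locus and the order is c – t – l.

t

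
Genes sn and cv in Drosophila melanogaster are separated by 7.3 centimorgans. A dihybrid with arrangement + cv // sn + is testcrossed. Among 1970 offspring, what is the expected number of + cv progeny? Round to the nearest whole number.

A map distance of 7.3 centimorgans corresponds to a recombination frequency of 0.073.
The F1 is + cv / sn +, so + cv is a parental gamete class with expected frequency (1 − r)/2 = 0.927/2 = 0.4635.
Expected number = 0.4635 × 1970 = 913.10 ≈ 913.

913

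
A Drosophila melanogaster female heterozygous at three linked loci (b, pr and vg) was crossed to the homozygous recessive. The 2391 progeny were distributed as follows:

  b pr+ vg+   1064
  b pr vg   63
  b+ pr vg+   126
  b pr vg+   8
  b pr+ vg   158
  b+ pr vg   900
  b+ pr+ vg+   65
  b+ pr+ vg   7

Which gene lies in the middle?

The two most frequent reciprocal classes, b+ pr vg and b pr+ vg+, are the parental types, so the F1 was b+ pr vg / b pr+ vg+.
The two rarest classes, b+ pr+ vg and b pr vg+, are the double crossovers. Comparing them with the parentals, only the pr allele has switched, so pr is the middle locus and the order is vg – pr – b.

pr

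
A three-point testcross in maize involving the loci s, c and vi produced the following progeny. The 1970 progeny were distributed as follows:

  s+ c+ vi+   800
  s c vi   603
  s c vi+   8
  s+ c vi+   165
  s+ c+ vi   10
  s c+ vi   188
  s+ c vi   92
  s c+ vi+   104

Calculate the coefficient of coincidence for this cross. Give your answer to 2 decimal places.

0.45

The two most frequent reciprocal classes, s+ c+ vi+ and s c vi, are the parental types, so the F1 was s+ c+ vi+ / s c vi.
The two rarest classes, s+ c+ vi and s c vi+, are the double crossovers. Comparing them with the parentals, only the vi allele has switched, so vi is the middle locus and the order is c – vi – s.
c–vi: (353 + 18)/1970 = 0.1883; vi–s: (196 + 18)/1970 = 0.1086.
Expected DCO frequency = 0.1883 × 0.1086 ≈ 0.02045; observed = 18/1970 ≈ 0.00914.
Coefficient of coincidence = 0.00914/0.02045 ≈ 0.45.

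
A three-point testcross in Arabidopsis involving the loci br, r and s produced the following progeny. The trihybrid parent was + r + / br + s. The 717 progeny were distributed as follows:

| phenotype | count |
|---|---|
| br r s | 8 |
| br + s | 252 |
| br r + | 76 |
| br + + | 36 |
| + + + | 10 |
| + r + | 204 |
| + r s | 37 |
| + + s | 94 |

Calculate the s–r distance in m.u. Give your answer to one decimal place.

12.7 m.u.

The two rarest classes, + + + and br r s, are the double crossovers. Comparing them with the parentals, only the r allele has switched, so r is the middle locus and the order is s – r – br.
Crossovers in the s–r interval produce the single-crossover classes + r s and br + + (37 + 36 = 73) plus the double crossovers (18).
RF(s–r) = (73 + 18) / 717 = 91/717 = 0.1269 → 12.7 m.u.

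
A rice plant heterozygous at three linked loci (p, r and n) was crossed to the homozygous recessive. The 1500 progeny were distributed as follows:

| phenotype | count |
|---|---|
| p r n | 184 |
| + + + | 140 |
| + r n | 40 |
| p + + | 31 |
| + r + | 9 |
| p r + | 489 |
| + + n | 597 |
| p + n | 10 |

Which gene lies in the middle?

p

The two most frequent reciprocal classes, + + n and p r +, are the parental types, so the F1 was + + n / p r +.
The two rarest classes, p + n and + r +, are the double crossovers. Comparing them with the parentals, only the p allele has switched, so p is the middle locus and the order is r – p – n.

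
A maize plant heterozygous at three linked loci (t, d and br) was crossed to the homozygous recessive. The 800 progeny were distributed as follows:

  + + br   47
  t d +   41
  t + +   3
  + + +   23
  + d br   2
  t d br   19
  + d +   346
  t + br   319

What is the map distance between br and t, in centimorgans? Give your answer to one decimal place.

The two most frequent reciprocal classes, t + br and + d +, are the parental types, so the F1 was t + br / + d +.
The two rarest classes, t + + and + d br, are the double crossovers. Comparing them with the parentals, only the br allele has switched, so br is the middle locus and the order is d – br – t.
Crossovers in the br–t interval produce the single-crossover classes + + br and t d + (47 + 41 = 88) plus the double crossovers (5).
RF(br–t) = (88 + 5) / 800 = 93/800 = 0.1163 → 11.6 centimorgans.

11.6 centimorgans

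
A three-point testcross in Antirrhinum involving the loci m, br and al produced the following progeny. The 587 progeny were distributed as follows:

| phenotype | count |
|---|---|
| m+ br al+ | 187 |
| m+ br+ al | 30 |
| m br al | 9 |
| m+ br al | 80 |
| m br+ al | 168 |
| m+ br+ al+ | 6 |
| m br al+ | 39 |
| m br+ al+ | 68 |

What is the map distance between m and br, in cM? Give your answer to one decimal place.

The two most frequent reciprocal classes, m br+ al and m+ br al+, are the parental types, so the F1 was m br+ al / m+ br al+.
The two rarest classes, m br al and m+ br+ al+, are the double crossovers. Comparing them with the parentals, only the br allele has switched, so br is the middle locus and the order is al – br – m.
Crossovers in the br–m interval produce the single-crossover classes m+ br+ al and m br al+ (30 + 39 = 69) plus the double crossovers (15).
RF(br–m) = (69 + 15) / 587 = 84/587 = 0.1431 → 14.3 cM.

14.3 cM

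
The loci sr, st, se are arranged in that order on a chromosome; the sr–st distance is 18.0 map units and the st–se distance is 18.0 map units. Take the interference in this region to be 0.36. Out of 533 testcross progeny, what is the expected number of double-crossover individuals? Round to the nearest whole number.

11

Map distances give recombination frequencies of 0.180 and 0.180 for the two intervals.
With interference 0.36 (so coincidence = 0.64), expected double-crossover frequency = 0.180 × 0.180 × 0.64 = 0.02074.
Expected number = 0.02074 × 533 = 11.05 ≈ 11.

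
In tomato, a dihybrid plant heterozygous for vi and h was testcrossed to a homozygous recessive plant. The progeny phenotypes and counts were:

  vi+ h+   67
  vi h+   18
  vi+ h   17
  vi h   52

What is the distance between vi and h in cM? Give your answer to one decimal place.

22.7 cM

The two most frequent classes, vi+ h+ (67) and vi h (52), are the parental types, so the F1 was vi+ h+ / vi h.
The recombinant classes are vi+ h and vi h+: 17 + 18 = 35.
Recombination frequency = 35/154 = 0.2273 ≈ 22.7%, i.e. 22.7 cM.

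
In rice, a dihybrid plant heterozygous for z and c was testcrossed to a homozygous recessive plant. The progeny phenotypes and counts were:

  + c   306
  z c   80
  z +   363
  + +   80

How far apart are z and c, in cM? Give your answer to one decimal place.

The two most frequent classes, + c (306) and z + (363), are the parental types, so the F1 was + c / z +.
The recombinant classes are + + and z c: 80 + 80 = 160.
Recombination frequency = 160/829 = 0.1930 ≈ 19.3%, i.e. 19.3 cM.

19.3 cM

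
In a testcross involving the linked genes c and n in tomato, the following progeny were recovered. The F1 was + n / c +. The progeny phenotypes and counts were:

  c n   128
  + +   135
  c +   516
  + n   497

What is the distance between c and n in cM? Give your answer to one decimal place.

The recombinant classes are + + and c n: 135 + 128 = 263.
Recombination frequency = 263/1276 = 0.2061 ≈ 20.6%, i.e. 20.6 cM.

20.6 cM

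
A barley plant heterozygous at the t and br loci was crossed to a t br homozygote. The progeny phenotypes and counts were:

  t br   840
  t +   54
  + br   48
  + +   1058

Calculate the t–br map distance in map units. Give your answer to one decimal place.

5.1 map units

The two most frequent classes, + + (1058) and t br (840), are the parental types, so the F1 was + + / t br.
The recombinant classes are + br and t +: 48 + 54 = 102.
Recombination frequency = 102/2000 = 0.0510 ≈ 5.1%, i.e. 5.1 map units.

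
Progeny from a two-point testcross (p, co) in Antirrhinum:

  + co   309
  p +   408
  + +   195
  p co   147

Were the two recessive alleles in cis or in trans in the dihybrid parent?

trans

The two most frequent classes are + co (309) and p + (408); these are the parental (non-recombinant) types.
So the F1 carried + co on one chromosome and p + on the other — the recessive alleles are on opposite chromosomes (trans / repulsion).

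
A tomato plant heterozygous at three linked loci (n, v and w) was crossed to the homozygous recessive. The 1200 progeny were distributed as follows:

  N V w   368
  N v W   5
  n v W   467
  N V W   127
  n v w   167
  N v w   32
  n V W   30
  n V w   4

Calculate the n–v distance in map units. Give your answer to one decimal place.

The two most frequent reciprocal classes, N V w and n v W, are the parental types, so the F1 was N V w / n v W.
The two rarest classes, n V w and N v W, are the double crossovers. Comparing them with the parentals, only the n allele has switched, so n is the middle locus and the order is w – n – v.
Crossovers in the n–v interval produce the single-crossover classes N v w and n V W (32 + 30 = 62) plus the double crossovers (9).
RF(n–v) = (62 + 9) / 1200 = 71/1200 = 0.0592 → 5.9 map units.

5.9 map units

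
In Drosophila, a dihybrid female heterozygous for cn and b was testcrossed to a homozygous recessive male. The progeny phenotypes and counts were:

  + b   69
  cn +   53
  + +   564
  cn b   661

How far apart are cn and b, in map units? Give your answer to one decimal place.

9.1 map units

The two most frequent classes, + + (564) and cn b (661), are the parental types, so the F1 was + + / cn b.
The recombinant classes are + b and cn +: 69 + 53 = 122.
Recombination frequency = 122/1347 = 0.0906 ≈ 9.1%, i.e. 9.1 map units.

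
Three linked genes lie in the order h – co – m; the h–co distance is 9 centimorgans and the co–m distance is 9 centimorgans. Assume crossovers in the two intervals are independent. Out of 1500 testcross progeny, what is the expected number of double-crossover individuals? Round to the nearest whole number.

Map distances give recombination frequencies of 0.090 and 0.090 for the two intervals.
With no interference, expected double-crossover frequency = 0.090 × 0.090 = 0.00810.
Expected number = 0.00810 × 1500 = 12.15 ≈ 12.

12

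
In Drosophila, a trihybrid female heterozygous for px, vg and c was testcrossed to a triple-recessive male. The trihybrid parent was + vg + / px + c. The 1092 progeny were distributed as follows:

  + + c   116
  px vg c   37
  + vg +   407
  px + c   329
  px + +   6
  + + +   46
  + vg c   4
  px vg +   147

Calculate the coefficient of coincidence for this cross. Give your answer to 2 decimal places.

0.43

The two rarest classes, + vg c and px + +, are the double crossovers. Comparing them with the parentals, only the c allele has switched, so c is the middle locus and the order is px – c – vg.
px–c: (263 + 10)/1092 = 0.2500; c–vg: (83 + 10)/1092 = 0.0852.
Expected DCO frequency = 0.2500 × 0.0852 ≈ 0.02130; observed = 10/1092 ≈ 0.00916.
Coefficient of coincidence = 0.00916/0.02130 ≈ 0.43.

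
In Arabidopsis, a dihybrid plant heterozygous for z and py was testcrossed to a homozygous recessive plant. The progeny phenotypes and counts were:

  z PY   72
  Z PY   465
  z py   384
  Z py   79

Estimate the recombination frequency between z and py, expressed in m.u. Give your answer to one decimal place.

15.1 m.u.

The two most frequent classes, Z PY (465) and z py (384), are the parental types, so the F1 was Z PY / z py.
The recombinant classes are Z py and z PY: 79 + 72 = 151.
Recombination frequency = 151/1000 = 0.1510 ≈ 15.1%, i.e. 15.1 m.u.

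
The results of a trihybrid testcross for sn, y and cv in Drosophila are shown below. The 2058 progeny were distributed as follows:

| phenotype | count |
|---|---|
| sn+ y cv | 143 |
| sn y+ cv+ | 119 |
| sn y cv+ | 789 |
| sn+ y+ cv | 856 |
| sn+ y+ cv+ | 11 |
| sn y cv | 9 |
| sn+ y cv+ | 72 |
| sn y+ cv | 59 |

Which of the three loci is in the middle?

The two most frequent reciprocal classes, sn y cv+ and sn+ y+ cv, are the parental types, so the F1 was sn y cv+ / sn+ y+ cv.
The two rarest classes, sn y cv and sn+ y+ cv+, are the double crossovers. Comparing them with the parentals, only the cv allele has switched, so cv is the middle locus and the order is y – cv – sn.

cv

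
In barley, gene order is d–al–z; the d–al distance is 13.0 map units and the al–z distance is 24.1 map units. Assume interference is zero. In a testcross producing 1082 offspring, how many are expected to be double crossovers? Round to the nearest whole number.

Map distances give recombination frequencies of 0.130 and 0.241 for the two intervals.
With no interference, expected double-crossover frequency = 0.130 × 0.241 = 0.03133.
Expected number = 0.03133 × 1082 = 33.90 ≈ 34.

34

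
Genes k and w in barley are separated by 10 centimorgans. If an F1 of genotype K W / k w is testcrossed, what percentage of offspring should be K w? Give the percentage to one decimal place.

A map distance of 10 centimorgans corresponds to a recombination frequency of 0.100.
The F1 is K W / k w, so K w is a recombinant gamete class with expected frequency r/2 = 0.100/2 = 0.0500.
That is 0.0500 = 5.0% of the progeny.

5.0%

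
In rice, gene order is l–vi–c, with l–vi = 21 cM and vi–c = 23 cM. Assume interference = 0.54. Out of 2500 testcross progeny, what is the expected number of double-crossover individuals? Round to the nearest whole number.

Map distances give recombination frequencies of 0.210 and 0.230 for the two intervals.
With interference 0.54 (so coincidence = 0.46), expected double-crossover frequency = 0.210 × 0.230 × 0.46 = 0.02222.
Expected number = 0.02222 × 2500 = 55.54 ≈ 56.

56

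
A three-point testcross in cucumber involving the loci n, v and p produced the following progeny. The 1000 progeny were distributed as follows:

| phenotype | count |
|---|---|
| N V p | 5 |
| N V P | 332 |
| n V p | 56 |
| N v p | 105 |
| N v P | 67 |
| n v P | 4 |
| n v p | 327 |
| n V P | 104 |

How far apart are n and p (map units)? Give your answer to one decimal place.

The two most frequent reciprocal classes, n v p and N V P, are the parental types, so the F1 was n v p / N V P.
The two rarest classes, n v P and N V p, are the double crossovers. Comparing them with the parentals, only the p allele has switched, so p is the middle locus and the order is v – p – n.
Crossovers in the p–n interval produce the single-crossover classes N v p and n V P (105 + 104 = 209) plus the double crossovers (9).
RF(p–n) = (209 + 9) / 1000 = 218/1000 = 0.2180 → 21.8 map units.

21.8 map units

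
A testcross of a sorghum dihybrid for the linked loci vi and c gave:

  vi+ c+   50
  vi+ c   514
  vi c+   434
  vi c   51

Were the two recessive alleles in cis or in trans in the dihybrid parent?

The two most frequent classes are vi+ c (514) and vi c+ (434); these are the parental (non-recombinant) types.
So the F1 carried vi+ c on one chromosome and vi c+ on the other — the recessive alleles are on opposite chromosomes (trans / repulsion).

trans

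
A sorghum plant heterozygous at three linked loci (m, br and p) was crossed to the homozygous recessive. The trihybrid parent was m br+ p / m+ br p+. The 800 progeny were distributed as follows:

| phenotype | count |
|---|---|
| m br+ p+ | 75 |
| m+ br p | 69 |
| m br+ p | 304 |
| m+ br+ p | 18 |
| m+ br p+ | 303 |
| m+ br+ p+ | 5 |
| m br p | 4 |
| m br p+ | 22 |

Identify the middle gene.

br

The two rarest classes, m br p and m+ br+ p+, are the double crossovers. Comparing them with the parentals, only the br allele has switched, so br is the middle locus and the order is p – br – m.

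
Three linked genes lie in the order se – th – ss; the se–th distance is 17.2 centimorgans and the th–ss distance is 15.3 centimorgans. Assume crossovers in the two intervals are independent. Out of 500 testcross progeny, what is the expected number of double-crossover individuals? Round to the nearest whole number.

Map distances give recombination frequencies of 0.172 and 0.153 for the two intervals.
With no interference, expected double-crossover frequency = 0.172 × 0.153 = 0.02632.
Expected number = 0.02632 × 500 = 13.16 ≈ 13.

13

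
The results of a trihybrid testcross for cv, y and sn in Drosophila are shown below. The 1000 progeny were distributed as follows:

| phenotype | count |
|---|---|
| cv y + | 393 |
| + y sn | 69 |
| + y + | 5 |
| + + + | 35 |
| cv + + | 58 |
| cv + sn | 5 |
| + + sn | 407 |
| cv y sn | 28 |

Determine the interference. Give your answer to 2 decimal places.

The two most frequent reciprocal classes, cv y + and + + sn, are the parental types, so the F1 was cv y + / + + sn.
The two rarest classes, + y + and cv + sn, are the double crossovers. Comparing them with the parentals, only the cv allele has switched, so cv is the middle locus and the order is sn – cv – y.
sn–cv: (63 + 10)/1000 = 0.0730; cv–y: (127 + 10)/1000 = 0.1370.
Expected DCO frequency = 0.0730 × 0.1370 ≈ 0.01000; observed = 10/1000 ≈ 0.01000.
Coefficient of coincidence = 0.01000/0.01000 ≈ 1.00; interference = 1 − 1.00 = 0.00.

0.00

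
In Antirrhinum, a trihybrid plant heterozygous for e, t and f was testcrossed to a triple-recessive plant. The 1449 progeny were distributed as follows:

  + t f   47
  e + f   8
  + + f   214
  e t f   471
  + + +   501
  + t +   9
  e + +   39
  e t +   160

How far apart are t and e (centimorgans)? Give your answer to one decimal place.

7.1 centimorgans

The two most frequent reciprocal classes, + + + and e t f, are the parental types, so the F1 was + + + / e t f.
The two rarest classes, + t + and e + f, are the double crossovers. Comparing them with the parentals, only the t allele has switched, so t is the middle locus and the order is e – t – f.
Crossovers in the e–t interval produce the single-crossover classes e + + and + t f (39 + 47 = 86) plus the double crossovers (17).
RF(e–t) = (86 + 17) / 1449 = 103/1449 = 0.0711 → 7.1 centimorgans.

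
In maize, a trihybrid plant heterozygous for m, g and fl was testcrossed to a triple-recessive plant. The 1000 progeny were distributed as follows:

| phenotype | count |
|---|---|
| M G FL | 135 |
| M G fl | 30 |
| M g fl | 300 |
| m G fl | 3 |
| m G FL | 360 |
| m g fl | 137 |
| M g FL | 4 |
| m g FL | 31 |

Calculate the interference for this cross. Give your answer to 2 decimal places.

The two most frequent reciprocal classes, m G FL and M g fl, are the parental types, so the F1 was m G FL / M g fl.
The two rarest classes, m G fl and M g FL, are the double crossovers. Comparing them with the parentals, only the fl allele has switched, so fl is the middle locus and the order is g – fl – m.
g–fl: (61 + 7)/1000 = 0.0680; fl–m: (272 + 7)/1000 = 0.2790.
Expected DCO frequency = 0.0680 × 0.2790 ≈ 0.01897; observed = 7/1000 ≈ 0.00700.
Coefficient of coincidence = 0.00700/0.01897 ≈ 0.37; interference = 1 − 0.37 = 0.63.

0.63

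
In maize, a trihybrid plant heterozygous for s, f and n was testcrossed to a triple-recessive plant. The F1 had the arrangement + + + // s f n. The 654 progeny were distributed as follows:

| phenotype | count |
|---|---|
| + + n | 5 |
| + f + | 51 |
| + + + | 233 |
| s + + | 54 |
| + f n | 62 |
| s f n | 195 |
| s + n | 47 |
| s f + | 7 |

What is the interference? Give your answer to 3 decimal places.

The two rarest classes, + + n and s f +, are the double crossovers. Comparing them with the parentals, only the n allele has switched, so n is the middle locus and the order is s – n – f.
s–n: (116 + 12)/654 = 0.1957; n–f: (98 + 12)/654 = 0.1682.
Expected DCO frequency = 0.1957 × 0.1682 ≈ 0.03292; observed = 12/654 ≈ 0.01835.
Coefficient of coincidence = 0.01835/0.03292 ≈ 0.557; interference = 1 − 0.557 = 0.443.

0.443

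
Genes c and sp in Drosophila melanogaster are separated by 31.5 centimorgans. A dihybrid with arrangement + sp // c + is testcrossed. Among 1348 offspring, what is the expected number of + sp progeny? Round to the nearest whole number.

462

A map distance of 31.5 centimorgans corresponds to a recombination frequency of 0.315.
The F1 is + sp / c +, so + sp is a parental gamete class with expected frequency (1 − r)/2 = 0.685/2 = 0.3425.
Expected number = 0.3425 × 1348 = 461.69 ≈ 462.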